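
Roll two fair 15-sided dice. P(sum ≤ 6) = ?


Total outcomes = 15×15 = 225
Favorable (sum ≤ 6): 15
P = 15/225 = 0.0667

P = 0.0667


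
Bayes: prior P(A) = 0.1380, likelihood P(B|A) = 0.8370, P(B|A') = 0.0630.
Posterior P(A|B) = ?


P(B) = P(B|A)*P(A) + P(B|A')*P(A')
= 0.8370*0.1380 + 0.0630*0.8620
= 0.115506 + 0.054306 = 0.169812
P(A|B) = 0.115506/0.169812 = 0.6802

P(A|B) = 0.6802


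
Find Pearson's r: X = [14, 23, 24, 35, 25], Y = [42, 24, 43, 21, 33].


Mean X = 24.2000, Mean Y = 32.6000
SD X = 6.675328, SD Y = 9.002222
Cov = -42.520000
r = -42.520000/(6.675328*9.002222) = -0.7076

r = -0.7076


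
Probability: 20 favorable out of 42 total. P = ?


P = 20/42 = 0.4762

P = 0.4762


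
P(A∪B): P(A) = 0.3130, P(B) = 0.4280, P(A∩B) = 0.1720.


P(A∪B) = 0.3130 + 0.4280 - 0.1720
= 0.7410 - 0.1720
= 0.5690

P(A∪B) = 0.5690


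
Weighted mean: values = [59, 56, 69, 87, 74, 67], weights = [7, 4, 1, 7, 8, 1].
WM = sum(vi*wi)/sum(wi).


Numerator = 59*7 + 56*4 + 69*1 + 87*7 + 74*8 + 67*1 = 1974
Denominator = 7 + 4 + 1 + 7 + 8 + 1 = 28
WM = 1974/28 = 70.5000

WM = 70.5000


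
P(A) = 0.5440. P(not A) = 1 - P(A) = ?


P(not A) = 1 - 0.5440 = 0.4560

P(not A) = 0.4560


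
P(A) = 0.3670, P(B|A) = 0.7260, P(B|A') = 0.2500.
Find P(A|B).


P(B) = P(B|A)*P(A) + P(B|A')*P(A')
= 0.7260*0.3670 + 0.2500*0.6330
= 0.266442 + 0.158250 = 0.424692
P(A|B) = 0.266442/0.424692 = 0.6274

P(A|B) = 0.6274


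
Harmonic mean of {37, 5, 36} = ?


Sum of reciprocals = 1/37 + 1/5 + 1/36 = 0.254805
HM = 3/0.254805 = 11.7737

HM = 11.7737


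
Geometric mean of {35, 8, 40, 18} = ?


Product = 35 × 8 × 40 × 18 = 201600
GM = 201600^(1/4) = 21.1896

GM = 21.1896


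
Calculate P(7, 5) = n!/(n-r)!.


P(7,5) = 7!/2!
= 5040/2
= 2520

P(7,5) = 2520


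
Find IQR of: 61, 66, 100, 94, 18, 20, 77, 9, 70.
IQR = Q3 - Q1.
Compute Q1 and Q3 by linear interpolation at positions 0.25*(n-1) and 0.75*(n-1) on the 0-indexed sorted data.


Sorted: 9, 18, 20, 61, 66, 70, 77, 94, 100
Q1 (25th %ile) = 20.0000
Q3 (75th %ile) = 77.0000
IQR = 77.0000 - 20.0000 = 57.0000

IQR = 57.0000


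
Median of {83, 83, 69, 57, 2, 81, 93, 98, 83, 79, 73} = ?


Sorted: 2, 57, 69, 73, 79, 81, 83, 83, 83, 93, 98
n = 11 (odd)
Middle value = 81

Median = 81


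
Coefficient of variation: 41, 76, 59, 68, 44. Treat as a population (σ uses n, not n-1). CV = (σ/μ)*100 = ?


Mean = 57.6000
SD = 13.4848
CV = (13.4848/57.6000)*100 = 23.4111%

CV = 23.4111%


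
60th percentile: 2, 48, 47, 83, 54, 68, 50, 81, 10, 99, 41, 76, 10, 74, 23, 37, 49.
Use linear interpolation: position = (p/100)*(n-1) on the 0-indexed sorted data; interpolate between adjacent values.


Sorted: 2, 10, 10, 23, 37, 41, 47, 48, 49, 50, 54, 68, 74, 76, 81, 83, 99
n = 17
Index = 60/100 * 16 = 9.6000
Lower = data[9] = 50, Upper = data[10] = 54
P60 = 50 + 0.6000*(4) = 52.4000

P60 = 52.4000


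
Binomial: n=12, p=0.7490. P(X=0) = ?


C(12,0) = 1
p^0 = 1.000000
(1-p)^12 = 6.252946e-08
P = 1 * 1.000000 * 6.252946e-08 = 6.2529e-08

P(X=0) = 6.2529e-08


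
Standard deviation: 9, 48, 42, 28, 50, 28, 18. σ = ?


Mean = 31.8571
Variance = 205.2653
SD = sqrt(205.2653) = 14.3271

SD = 14.3271


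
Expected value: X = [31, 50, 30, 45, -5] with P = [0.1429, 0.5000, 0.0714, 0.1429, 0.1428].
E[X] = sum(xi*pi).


E[X] = 31*0.1429 + 50*0.5000 + 30*0.0714 + 45*0.1429 - 5*0.1428
= 4.4299 + 25.0000 + 2.1420 + 6.4305 - 0.7140
= 37.2884

E[X] = 37.2884


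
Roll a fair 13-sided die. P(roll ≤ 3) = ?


Favorable outcomes (roll ≤ 3): 3
Total outcomes = 13
P = 3/13 = 0.2308

P = 0.2308


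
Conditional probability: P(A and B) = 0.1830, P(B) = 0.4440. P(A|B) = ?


P(A|B) = 0.1830/0.4440 = 0.4122

P(A|B) = 0.4122


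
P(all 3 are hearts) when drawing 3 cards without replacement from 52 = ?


P(all hearts) = (13/52) × (12/51) × (11/50)
= 0.0129

P = 0.0129


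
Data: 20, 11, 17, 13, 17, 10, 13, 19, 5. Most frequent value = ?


Frequencies: 5:1, 10:1, 11:1, 13:2, 17:2, 19:1, 20:1
Max frequency = 2
Mode = 13, 17

Mode = 13, 17


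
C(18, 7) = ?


C(18,7) = 18!/(7! × 11!)
= 6402373705728000/(5040 × 39916800)
= 31824

C(18,7) = 31824


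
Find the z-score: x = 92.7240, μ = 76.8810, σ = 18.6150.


z = (92.7240 - 76.8810)/18.6150
= 15.8430/18.6150
= 0.8511

z = 0.8511


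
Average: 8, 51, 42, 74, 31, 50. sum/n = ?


Sum = 8 + 51 + 42 + 74 + 31 + 50 = 256
n = 6
Mean = 256/6 = 42.6667

Mean = 42.6667


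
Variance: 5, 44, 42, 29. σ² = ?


Mean = 30.0000
Squared deviations: 625.0000, 196.0000, 144.0000, 1.0000
Sum = 966.0000
Variance = 966.0000/4 = 241.5000

Variance = 241.5000


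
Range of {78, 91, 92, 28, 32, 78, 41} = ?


Max = 92, Min = 28
Range = 92 - 28 = 64

Range = 64


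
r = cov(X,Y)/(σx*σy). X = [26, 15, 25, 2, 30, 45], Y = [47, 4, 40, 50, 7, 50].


Mean X = 23.8333, Mean Y = 33.0000
SD X = 13.208793, SD Y = 19.748418
Cov = 20.500000
r = 20.500000/(13.208793*19.748418) = 0.0786

r = 0.0786


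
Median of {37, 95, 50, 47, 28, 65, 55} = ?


Sorted: 28, 37, 47, 50, 55, 65, 95
n = 7 (odd)
Middle value = 50

Median = 50


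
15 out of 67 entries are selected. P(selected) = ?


P = 15/67 = 0.2239

P = 0.2239


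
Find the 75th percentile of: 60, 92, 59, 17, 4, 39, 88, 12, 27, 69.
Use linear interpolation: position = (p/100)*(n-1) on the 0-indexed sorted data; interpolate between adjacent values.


Sorted: 4, 12, 17, 27, 39, 59, 60, 69, 88, 92
n = 10
Index = 75/100 * 9 = 6.7500
Lower = data[6] = 60, Upper = data[7] = 69
P75 = 60 + 0.7500*(9) = 66.7500

P75 = 66.7500


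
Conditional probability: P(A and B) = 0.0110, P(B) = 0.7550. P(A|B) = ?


P(A|B) = 0.0110/0.7550 = 0.0146

P(A|B) = 0.0146


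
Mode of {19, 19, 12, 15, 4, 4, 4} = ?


Frequencies: 4:3, 12:1, 15:1, 19:2
Max frequency = 3
Mode = 4

Mode = 4


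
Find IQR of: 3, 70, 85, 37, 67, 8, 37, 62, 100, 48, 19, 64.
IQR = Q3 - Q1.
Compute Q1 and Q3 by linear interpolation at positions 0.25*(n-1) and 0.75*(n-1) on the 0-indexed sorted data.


Sorted: 3, 8, 19, 37, 37, 48, 62, 64, 67, 70, 85, 100
Q1 (25th %ile) = 32.5000
Q3 (75th %ile) = 67.7500
IQR = 67.7500 - 32.5000 = 35.2500

IQR = 35.2500


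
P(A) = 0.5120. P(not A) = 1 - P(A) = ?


P(not A) = 1 - 0.5120 = 0.4880

P(not A) = 0.4880


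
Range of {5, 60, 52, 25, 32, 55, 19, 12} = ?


Max = 60, Min = 5
Range = 60 - 5 = 55

Range = 55


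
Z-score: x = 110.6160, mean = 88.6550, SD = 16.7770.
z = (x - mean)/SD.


z = (110.6160 - 88.6550)/16.7770
= 21.9610/16.7770
= 1.3090

z = 1.3090


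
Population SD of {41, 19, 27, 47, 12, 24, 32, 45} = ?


Mean = 30.8750
Variance = 140.3594
SD = sqrt(140.3594) = 11.8473

SD = 11.8473


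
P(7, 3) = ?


P(7,3) = 7!/4!
= 5040/24
= 210

P(7,3) = 210


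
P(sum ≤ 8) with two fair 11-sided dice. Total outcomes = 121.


Total outcomes = 11×11 = 121
Favorable (sum ≤ 8): 28
P = 28/121 = 0.2314

P = 0.2314


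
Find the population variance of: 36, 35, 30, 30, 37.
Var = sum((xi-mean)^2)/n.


Mean = 33.6000
Squared deviations: 5.7600, 1.9600, 12.9600, 12.9600, 11.5600
Sum = 45.2000
Variance = 45.2000/5 = 9.0400

Variance = 9.0400


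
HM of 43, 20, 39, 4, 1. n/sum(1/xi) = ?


Sum of reciprocals = 1/43 + 1/20 + 1/39 + 1/4 + 1/1 = 1.348897
HM = 5/1.348897 = 3.7067

HM = 3.7067


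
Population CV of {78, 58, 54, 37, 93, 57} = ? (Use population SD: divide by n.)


Mean = 62.8333
SD = 17.9946
CV = (17.9946/62.8333)*100 = 28.6386%

CV = 28.6386%


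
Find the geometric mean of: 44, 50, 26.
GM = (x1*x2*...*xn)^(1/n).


Product = 44 × 50 × 26 = 57200
GM = 57200^(1/3) = 38.5300

GM = 38.5300


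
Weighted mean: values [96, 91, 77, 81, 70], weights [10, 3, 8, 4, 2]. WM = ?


Numerator = 96*10 + 91*3 + 77*8 + 81*4 + 70*2 = 2313
Denominator = 10 + 3 + 8 + 4 + 2 = 27
WM = 2313/27 = 85.6667

WM = 85.6667


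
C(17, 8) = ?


C(17,8) = 17!/(8! × 9!)
= 355687428096000/(40320 × 362880)
= 24310

C(17,8) = 24310


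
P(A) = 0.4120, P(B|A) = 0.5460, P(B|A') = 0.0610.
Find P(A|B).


P(B) = P(B|A)*P(A) + P(B|A')*P(A')
= 0.5460*0.4120 + 0.0610*0.5880
= 0.224952 + 0.035868 = 0.260820
P(A|B) = 0.224952/0.260820 = 0.8625

P(A|B) = 0.8625


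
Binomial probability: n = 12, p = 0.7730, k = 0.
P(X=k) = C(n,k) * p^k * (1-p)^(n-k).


C(12,0) = 1
p^0 = 1.000000
(1-p)^12 = 1.872019e-08
P = 1 * 1.000000 * 1.872019e-08 = 1.8720e-08

P(X=0) = 1.8720e-08


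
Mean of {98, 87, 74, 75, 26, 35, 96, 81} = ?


Sum = 98 + 87 + 74 + 75 + 26 + 35 + 96 + 81 = 572
n = 8
Mean = 572/8 = 71.5000

Mean = 71.5000


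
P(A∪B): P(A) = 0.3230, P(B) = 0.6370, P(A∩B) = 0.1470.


P(A∪B) = 0.3230 + 0.6370 - 0.1470
= 0.9600 - 0.1470
= 0.8130

P(A∪B) = 0.8130


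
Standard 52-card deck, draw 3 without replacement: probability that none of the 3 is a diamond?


P(no diamonds) = (39/52) × (38/51) × (37/50)
= 0.4135

P = 0.4135


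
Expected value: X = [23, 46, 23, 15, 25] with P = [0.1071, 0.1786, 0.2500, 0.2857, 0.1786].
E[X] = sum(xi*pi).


E[X] = 23*0.1071 + 46*0.1786 + 23*0.2500 + 15*0.2857 + 25*0.1786
= 2.4633 + 8.2156 + 5.7500 + 4.2855 + 4.4650
= 25.1794

E[X] = 25.1794


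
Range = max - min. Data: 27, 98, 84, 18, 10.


Max = 98, Min = 10
Range = 98 - 10 = 88

Range = 88


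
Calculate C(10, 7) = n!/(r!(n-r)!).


C(10,7) = 10!/(7! × 3!)
= 3628800/(5040 × 6)
= 120

C(10,7) = 120


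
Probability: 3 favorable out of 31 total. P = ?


P = 3/31 = 0.0968

P = 0.0968


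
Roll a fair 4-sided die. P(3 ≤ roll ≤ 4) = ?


Favorable outcomes (3 ≤ roll ≤ 4): 2
Total outcomes = 4
P = 2/4 = 0.5000

P = 0.5000


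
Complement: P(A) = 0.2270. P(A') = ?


P(not A) = 1 - 0.2270 = 0.7730

P(not A) = 0.7730


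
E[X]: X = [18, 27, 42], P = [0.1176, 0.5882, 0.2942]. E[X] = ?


E[X] = 18*0.1176 + 27*0.5882 + 42*0.2942
= 2.1168 + 15.8814 + 12.3564
= 30.3546

E[X] = 30.3546


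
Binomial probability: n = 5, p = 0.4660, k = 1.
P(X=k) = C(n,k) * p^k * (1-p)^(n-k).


C(5,1) = 5
p^1 = 0.466000
(1-p)^4 = 0.081314
P = 5 * 0.466000 * 0.081314 = 0.1895

P(X=1) = 0.1895


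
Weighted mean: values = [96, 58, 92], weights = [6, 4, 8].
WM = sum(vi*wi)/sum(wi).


Numerator = 96*6 + 58*4 + 92*8 = 1544
Denominator = 6 + 4 + 8 = 18
WM = 1544/18 = 85.7778

WM = 85.7778


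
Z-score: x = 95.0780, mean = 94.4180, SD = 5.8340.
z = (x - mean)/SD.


z = (95.0780 - 94.4180)/5.8340
= 0.6600/5.8340
= 0.1131

z = 0.1131


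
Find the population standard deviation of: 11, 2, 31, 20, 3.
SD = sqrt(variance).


Mean = 13.4000
Variance = 119.4400
SD = sqrt(119.4400) = 10.9289

SD = 10.9289


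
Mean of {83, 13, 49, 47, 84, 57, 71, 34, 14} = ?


Sum = 83 + 13 + 49 + 47 + 84 + 57 + 71 + 34 + 14 = 452
n = 9
Mean = 452/9 = 50.2222

Mean = 50.2222


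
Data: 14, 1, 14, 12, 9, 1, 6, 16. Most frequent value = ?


Frequencies: 1:2, 6:1, 9:1, 12:1, 14:2, 16:1
Max frequency = 2
Mode = 1, 14

Mode = 1, 14


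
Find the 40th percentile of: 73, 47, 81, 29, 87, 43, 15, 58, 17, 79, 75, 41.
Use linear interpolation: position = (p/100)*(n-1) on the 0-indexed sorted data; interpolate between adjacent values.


Sorted: 15, 17, 29, 41, 43, 47, 58, 73, 75, 79, 81, 87
n = 12
Index = 40/100 * 11 = 4.4000
Lower = data[4] = 43, Upper = data[5] = 47
P40 = 43 + 0.4000*(4) = 44.6000

P40 = 44.6000


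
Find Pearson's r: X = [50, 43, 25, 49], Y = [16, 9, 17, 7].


Mean X = 41.7500, Mean Y = 12.2500
SD X = 10.034316, SD Y = 4.322904
Cov = -22.687500
r = -22.687500/(10.034316*4.322904) = -0.5230

r = -0.5230


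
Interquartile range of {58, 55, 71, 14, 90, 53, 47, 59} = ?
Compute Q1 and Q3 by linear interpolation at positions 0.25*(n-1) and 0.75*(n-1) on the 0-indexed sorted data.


Sorted: 14, 47, 53, 55, 58, 59, 71, 90
Q1 (25th %ile) = 51.5000
Q3 (75th %ile) = 62.0000
IQR = 62.0000 - 51.5000 = 10.5000

IQR = 10.5000


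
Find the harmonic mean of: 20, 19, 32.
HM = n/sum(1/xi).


Sum of reciprocals = 1/20 + 1/19 + 1/32 = 0.133882
HM = 3/0.133882 = 22.4079

HM = 22.4079


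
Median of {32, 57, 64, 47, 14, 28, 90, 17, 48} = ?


Sorted: 14, 17, 28, 32, 47, 48, 57, 64, 90
n = 9 (odd)
Middle value = 47

Median = 47


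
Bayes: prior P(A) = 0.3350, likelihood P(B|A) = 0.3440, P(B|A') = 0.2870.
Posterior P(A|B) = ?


P(B) = P(B|A)*P(A) + P(B|A')*P(A')
= 0.3440*0.3350 + 0.2870*0.6650
= 0.115240 + 0.190855 = 0.306095
P(A|B) = 0.115240/0.306095 = 0.3765

P(A|B) = 0.3765


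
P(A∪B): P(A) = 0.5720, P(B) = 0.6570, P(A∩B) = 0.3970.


P(A∪B) = 0.5720 + 0.6570 - 0.3970
= 1.2290 - 0.3970
= 0.8320

P(A∪B) = 0.8320


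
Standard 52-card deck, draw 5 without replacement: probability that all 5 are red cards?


P(all red cards) = (26/52) × (25/51) × (24/50) × (23/49) × (22/48)
= 0.0253

P = 0.0253


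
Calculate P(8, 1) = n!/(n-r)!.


P(8,1) = 8!/7!
= 40320/5040
= 8

P(8,1) = 8


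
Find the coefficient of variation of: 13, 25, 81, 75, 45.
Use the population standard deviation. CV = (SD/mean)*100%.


Mean = 47.8000
SD = 26.7612
CV = (26.7612/47.8000)*100 = 55.9857%

CV = 55.9857%


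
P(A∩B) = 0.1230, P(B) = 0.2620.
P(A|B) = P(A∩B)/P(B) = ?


P(A|B) = 0.1230/0.2620 = 0.4695

P(A|B) = 0.4695


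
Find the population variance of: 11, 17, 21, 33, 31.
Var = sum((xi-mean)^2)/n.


Mean = 22.6000
Squared deviations: 134.5600, 31.3600, 2.5600, 108.1600, 70.5600
Sum = 347.2000
Variance = 347.2000/5 = 69.4400

Variance = 69.4400


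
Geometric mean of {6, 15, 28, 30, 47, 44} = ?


Product = 6 × 15 × 28 × 30 × 47 × 44 = 156340800
GM = 156340800^(1/6) = 23.2102

GM = 23.2102


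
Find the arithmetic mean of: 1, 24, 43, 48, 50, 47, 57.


Sum = 1 + 24 + 43 + 48 + 50 + 47 + 57 = 270
n = 7
Mean = 270/7 = 38.5714

Mean = 38.5714


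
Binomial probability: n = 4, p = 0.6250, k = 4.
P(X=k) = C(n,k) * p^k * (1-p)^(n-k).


C(4,4) = 1
p^4 = 0.152588
(1-p)^0 = 1.000000
P = 1 * 0.152588 * 1.000000 = 0.1526

P(X=4) = 0.1526


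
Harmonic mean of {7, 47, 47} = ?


Sum of reciprocals = 1/7 + 1/47 + 1/47 = 0.185410
HM = 3/0.185410 = 16.1803

HM = 16.1803


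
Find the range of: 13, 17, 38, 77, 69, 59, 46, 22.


Max = 77, Min = 13
Range = 77 - 13 = 64

Range = 64


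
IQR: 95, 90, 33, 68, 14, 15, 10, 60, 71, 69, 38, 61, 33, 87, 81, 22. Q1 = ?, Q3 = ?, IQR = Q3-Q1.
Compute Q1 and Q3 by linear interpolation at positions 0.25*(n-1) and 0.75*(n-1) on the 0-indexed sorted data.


Sorted: 10, 14, 15, 22, 33, 33, 38, 60, 61, 68, 69, 71, 81, 87, 90, 95
Q1 (25th %ile) = 30.2500
Q3 (75th %ile) = 73.5000
IQR = 73.5000 - 30.2500 = 43.2500

IQR = 43.2500


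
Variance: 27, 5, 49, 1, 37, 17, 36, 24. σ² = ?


Mean = 24.5000
Squared deviations: 6.2500, 380.2500, 600.2500, 552.2500, 156.2500, 56.2500, 132.2500, 0.2500
Sum = 1884.0000
Variance = 1884.0000/8 = 235.5000

Variance = 235.5000


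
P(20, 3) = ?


P(20,3) = 20!/17!
= 2432902008176640000/355687428096000
= 6840

P(20,3) = 6840


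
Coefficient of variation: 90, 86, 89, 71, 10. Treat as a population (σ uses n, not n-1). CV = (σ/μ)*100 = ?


Mean = 69.2000
SD = 30.3803
CV = (30.3803/69.2000)*100 = 43.9021%

CV = 43.9021%


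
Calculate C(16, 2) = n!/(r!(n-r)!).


C(16,2) = 16!/(2! × 14!)
= 20922789888000/(2 × 87178291200)
= 120

C(16,2) = 120


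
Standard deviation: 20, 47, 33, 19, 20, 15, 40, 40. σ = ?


Mean = 29.2500
Variance = 129.9375
SD = sqrt(129.9375) = 11.3990

SD = 11.3990


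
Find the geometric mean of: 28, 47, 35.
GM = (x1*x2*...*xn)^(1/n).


Product = 28 × 47 × 35 = 46060
GM = 46060^(1/3) = 35.8461

GM = 35.8461


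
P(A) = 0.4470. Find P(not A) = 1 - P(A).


P(not A) = 1 - 0.4470 = 0.5530

P(not A) = 0.5530


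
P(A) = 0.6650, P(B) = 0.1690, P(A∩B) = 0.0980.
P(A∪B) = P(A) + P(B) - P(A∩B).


P(A∪B) = 0.6650 + 0.1690 - 0.0980
= 0.8340 - 0.0980
= 0.7360

P(A∪B) = 0.7360


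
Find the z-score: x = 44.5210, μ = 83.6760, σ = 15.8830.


z = (44.5210 - 83.6760)/15.8830
= -39.1550/15.8830
= -2.4652

z = -2.4652


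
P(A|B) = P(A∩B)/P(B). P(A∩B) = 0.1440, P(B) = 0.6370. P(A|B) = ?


P(A|B) = 0.1440/0.6370 = 0.2261

P(A|B) = 0.2261


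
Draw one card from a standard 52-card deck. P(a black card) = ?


26 black cards in 52 cards
P = 26/52 = 0.5000

P = 0.5000


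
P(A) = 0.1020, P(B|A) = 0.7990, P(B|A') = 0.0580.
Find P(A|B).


P(B) = P(B|A)*P(A) + P(B|A')*P(A')
= 0.7990*0.1020 + 0.0580*0.8980
= 0.081498 + 0.052084 = 0.133582
P(A|B) = 0.081498/0.133582 = 0.6101

P(A|B) = 0.6101


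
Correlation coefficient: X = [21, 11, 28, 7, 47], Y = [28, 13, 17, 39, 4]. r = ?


Mean X = 22.8000, Mean Y = 20.2000
SD X = 14.176036, SD Y = 12.155657
Cov = -126.960000
r = -126.960000/(14.176036*12.155657) = -0.7368

r = -0.7368


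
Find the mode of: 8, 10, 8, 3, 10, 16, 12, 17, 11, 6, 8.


Frequencies: 3:1, 6:1, 8:3, 10:2, 11:1, 12:1, 16:1, 17:1
Max frequency = 3
Mode = 8

Mode = 8


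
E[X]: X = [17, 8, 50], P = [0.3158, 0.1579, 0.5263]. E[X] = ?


E[X] = 17*0.3158 + 8*0.1579 + 50*0.5263
= 5.3686 + 1.2632 + 26.3150
= 32.9468

E[X] = 32.9468


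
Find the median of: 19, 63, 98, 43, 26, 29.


Sorted: 19, 26, 29, 43, 63, 98
n = 6 (even)
Middle values: 29 and 43
Median = (29+43)/2 = 36.0000

Median = 36.0000


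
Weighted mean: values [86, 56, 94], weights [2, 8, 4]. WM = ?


Numerator = 86*2 + 56*8 + 94*4 = 996
Denominator = 2 + 8 + 4 = 14
WM = 996/14 = 71.1429

WM = 71.1429


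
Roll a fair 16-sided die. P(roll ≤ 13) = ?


Favorable outcomes (roll ≤ 13): 13
Total outcomes = 16
P = 13/16 = 0.8125

P = 0.8125


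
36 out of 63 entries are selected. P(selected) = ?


P = 36/63 = 0.5714

P = 0.5714


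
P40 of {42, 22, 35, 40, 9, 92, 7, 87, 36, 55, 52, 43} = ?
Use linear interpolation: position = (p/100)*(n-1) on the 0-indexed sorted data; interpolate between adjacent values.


Sorted: 7, 9, 22, 35, 36, 40, 42, 43, 52, 55, 87, 92
n = 12
Index = 40/100 * 11 = 4.4000
Lower = data[4] = 36, Upper = data[5] = 40
P40 = 36 + 0.4000*(4) = 37.6000

P40 = 37.6000


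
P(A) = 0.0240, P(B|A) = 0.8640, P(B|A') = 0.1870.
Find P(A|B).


P(B) = P(B|A)*P(A) + P(B|A')*P(A')
= 0.8640*0.0240 + 0.1870*0.9760
= 0.020736 + 0.182512 = 0.203248
P(A|B) = 0.020736/0.203248 = 0.1020

P(A|B) = 0.1020


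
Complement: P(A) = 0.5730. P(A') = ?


P(not A) = 1 - 0.5730 = 0.4270

P(not A) = 0.4270


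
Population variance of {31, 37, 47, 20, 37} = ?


Mean = 34.4000
Squared deviations: 11.5600, 6.7600, 158.7600, 207.3600, 6.7600
Sum = 391.2000
Variance = 391.2000/5 = 78.2400

Variance = 78.2400


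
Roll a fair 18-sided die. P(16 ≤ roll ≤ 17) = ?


Favorable outcomes (16 ≤ roll ≤ 17): 2
Total outcomes = 18
P = 2/18 = 0.1111

P = 0.1111


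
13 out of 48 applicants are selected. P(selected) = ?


P = 13/48 = 0.2708

P = 0.2708


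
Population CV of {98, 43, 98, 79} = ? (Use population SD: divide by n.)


Mean = 79.5000
SD = 22.4555
CV = (22.4555/79.5000)*100 = 28.2459%

CV = 28.2459%


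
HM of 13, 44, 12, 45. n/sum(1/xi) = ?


Sum of reciprocals = 1/13 + 1/44 + 1/12 + 1/45 = 0.205206
HM = 4/0.205206 = 19.4926

HM = 19.4926


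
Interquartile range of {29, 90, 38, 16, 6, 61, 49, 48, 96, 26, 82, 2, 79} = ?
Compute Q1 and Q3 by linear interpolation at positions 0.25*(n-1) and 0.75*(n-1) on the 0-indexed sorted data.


Sorted: 2, 6, 16, 26, 29, 38, 48, 49, 61, 79, 82, 90, 96
Q1 (25th %ile) = 26.0000
Q3 (75th %ile) = 79.0000
IQR = 79.0000 - 26.0000 = 53.0000

IQR = 53.0000


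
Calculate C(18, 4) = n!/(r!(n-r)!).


C(18,4) = 18!/(4! × 14!)
= 6402373705728000/(24 × 87178291200)
= 3060

C(18,4) = 3060


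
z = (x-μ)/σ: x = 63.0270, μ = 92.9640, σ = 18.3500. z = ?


z = (63.0270 - 92.9640)/18.3500
= -29.9370/18.3500
= -1.6314

z = -1.6314


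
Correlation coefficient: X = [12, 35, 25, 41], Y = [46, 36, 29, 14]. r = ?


Mean X = 28.2500, Mean Y = 31.2500
SD X = 10.985786, SD Y = 11.648498
Cov = -105.062500
r = -105.062500/(10.985786*11.648498) = -0.8210

r = -0.8210


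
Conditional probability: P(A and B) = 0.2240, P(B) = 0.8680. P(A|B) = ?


P(A|B) = 0.2240/0.8680 = 0.2581

P(A|B) = 0.2581


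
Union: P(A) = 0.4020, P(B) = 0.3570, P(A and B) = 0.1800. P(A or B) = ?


P(A∪B) = 0.4020 + 0.3570 - 0.1800
= 0.7590 - 0.1800
= 0.5790

P(A∪B) = 0.5790


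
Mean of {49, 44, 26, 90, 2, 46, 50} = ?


Sum = 49 + 44 + 26 + 90 + 2 + 46 + 50 = 307
n = 7
Mean = 307/7 = 43.8571

Mean = 43.8571


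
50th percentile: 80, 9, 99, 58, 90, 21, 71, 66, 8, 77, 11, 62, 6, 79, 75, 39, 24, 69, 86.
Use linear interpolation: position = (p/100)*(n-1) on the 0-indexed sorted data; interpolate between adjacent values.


Sorted: 6, 8, 9, 11, 21, 24, 39, 58, 62, 66, 69, 71, 75, 77, 79, 80, 86, 90, 99
n = 19
Index = 50/100 * 18 = 9.0000
Lower = data[9] = 66, Upper = data[10] = 69
P50 = 66 + 0*(3) = 66.0000

P50 = 66.0000


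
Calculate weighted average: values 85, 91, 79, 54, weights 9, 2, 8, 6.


Numerator = 85*9 + 91*2 + 79*8 + 54*6 = 1903
Denominator = 9 + 2 + 8 + 6 = 25
WM = 1903/25 = 76.1200

WM = 76.1200


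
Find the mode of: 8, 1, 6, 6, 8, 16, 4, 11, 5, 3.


Frequencies: 1:1, 3:1, 4:1, 5:1, 6:2, 8:2, 11:1, 16:1
Max frequency = 2
Mode = 6, 8

Mode = 6, 8


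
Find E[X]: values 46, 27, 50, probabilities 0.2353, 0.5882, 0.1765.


E[X] = 46*0.2353 + 27*0.5882 + 50*0.1765
= 10.8238 + 15.8814 + 8.8250
= 35.5302

E[X] = 35.5302


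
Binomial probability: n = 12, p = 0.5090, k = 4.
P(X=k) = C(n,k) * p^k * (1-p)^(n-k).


C(12,4) = 495
p^4 = 0.067123
(1-p)^8 = 0.003378
P = 495 * 0.067123 * 0.003378 = 0.1122

P(X=4) = 0.1122


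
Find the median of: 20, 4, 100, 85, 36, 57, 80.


Sorted: 4, 20, 36, 57, 80, 85, 100
n = 7 (odd)
Middle value = 57

Median = 57


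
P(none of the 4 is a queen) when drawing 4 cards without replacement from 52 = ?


P(no queens) = (48/52) × (47/51) × (46/50) × (45/49)
= 0.7187

P = 0.7187


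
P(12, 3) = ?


P(12,3) = 12!/9!
= 479001600/362880
= 1320

P(12,3) = 1320


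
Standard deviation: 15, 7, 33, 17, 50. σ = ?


Mean = 24.4000
Variance = 235.0400
SD = sqrt(235.0400) = 15.3310

SD = 15.3310


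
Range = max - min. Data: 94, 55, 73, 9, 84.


Max = 94, Min = 9
Range = 94 - 9 = 85

Range = 85


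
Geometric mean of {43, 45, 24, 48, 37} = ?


Product = 43 × 45 × 24 × 48 × 37 = 82477440
GM = 82477440^(1/5) = 38.3060

GM = 38.3060


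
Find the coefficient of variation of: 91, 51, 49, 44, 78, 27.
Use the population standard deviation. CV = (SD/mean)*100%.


Mean = 56.6667
SD = 21.4683
CV = (21.4683/56.6667)*100 = 37.8853%

CV = 37.8853%


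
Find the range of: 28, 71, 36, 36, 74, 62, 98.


Max = 98, Min = 28
Range = 98 - 28 = 70

Range = 70


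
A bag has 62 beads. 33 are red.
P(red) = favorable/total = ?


P = 33/62 = 0.5323

P = 0.5323


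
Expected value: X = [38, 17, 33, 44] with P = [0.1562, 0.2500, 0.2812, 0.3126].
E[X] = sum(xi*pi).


E[X] = 38*0.1562 + 17*0.2500 + 33*0.2812 + 44*0.3126
= 5.9356 + 4.2500 + 9.2796 + 13.7544
= 33.2196

E[X] = 33.2196


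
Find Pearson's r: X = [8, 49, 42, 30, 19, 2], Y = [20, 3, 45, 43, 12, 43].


Mean X = 25.0000, Mean Y = 27.6667
SD X = 17.048949, SD Y = 16.749793
Cov = -58.166667
r = -58.166667/(17.048949*16.749793) = -0.2037

r = -0.2037


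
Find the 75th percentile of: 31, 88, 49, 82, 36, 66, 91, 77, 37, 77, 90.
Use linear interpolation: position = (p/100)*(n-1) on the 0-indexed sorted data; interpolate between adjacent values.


Sorted: 31, 36, 37, 49, 66, 77, 77, 82, 88, 90, 91
n = 11
Index = 75/100 * 10 = 7.5000
Lower = data[7] = 82, Upper = data[8] = 88
P75 = 82 + 0.5000*(6) = 85.0000

P75 = 85.0000


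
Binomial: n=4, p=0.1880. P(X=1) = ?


C(4,1) = 4
p^1 = 0.188000
(1-p)^3 = 0.535387
P = 4 * 0.188000 * 0.535387 = 0.4026

P(X=1) = 0.4026


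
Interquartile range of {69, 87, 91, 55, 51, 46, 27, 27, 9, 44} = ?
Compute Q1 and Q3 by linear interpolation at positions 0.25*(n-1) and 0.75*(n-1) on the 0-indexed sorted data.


Sorted: 9, 27, 27, 44, 46, 51, 55, 69, 87, 91
Q1 (25th %ile) = 31.2500
Q3 (75th %ile) = 65.5000
IQR = 65.5000 - 31.2500 = 34.2500

IQR = 34.2500


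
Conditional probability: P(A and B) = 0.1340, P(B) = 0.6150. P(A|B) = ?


P(A|B) = 0.1340/0.6150 = 0.2179

P(A|B) = 0.2179


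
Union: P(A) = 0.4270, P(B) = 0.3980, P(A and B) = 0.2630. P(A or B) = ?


P(A∪B) = 0.4270 + 0.3980 - 0.2630
= 0.8250 - 0.2630
= 0.5620

P(A∪B) = 0.5620


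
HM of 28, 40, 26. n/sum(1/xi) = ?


Sum of reciprocals = 1/28 + 1/40 + 1/26 = 0.099176
HM = 3/0.099176 = 30.2493

HM = 30.2493


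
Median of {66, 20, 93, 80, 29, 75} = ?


Sorted: 20, 29, 66, 75, 80, 93
n = 6 (even)
Middle values: 66 and 75
Median = (66+75)/2 = 70.5000

Median = 70.5000


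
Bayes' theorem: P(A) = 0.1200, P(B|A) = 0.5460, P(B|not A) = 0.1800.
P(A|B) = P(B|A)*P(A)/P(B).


P(B) = P(B|A)*P(A) + P(B|A')*P(A')
= 0.5460*0.1200 + 0.1800*0.8800
= 0.065520 + 0.158400 = 0.223920
P(A|B) = 0.065520/0.223920 = 0.2926

P(A|B) = 0.2926


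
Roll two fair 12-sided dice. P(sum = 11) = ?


Total outcomes = 12×12 = 144
Favorable (sum = 11): 10
P = 10/144 = 0.0694

P = 0.0694


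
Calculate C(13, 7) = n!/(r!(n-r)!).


C(13,7) = 13!/(7! × 6!)
= 6227020800/(5040 × 720)
= 1716

C(13,7) = 1716


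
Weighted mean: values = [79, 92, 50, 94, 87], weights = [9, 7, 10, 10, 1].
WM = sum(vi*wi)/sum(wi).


Numerator = 79*9 + 92*7 + 50*10 + 94*10 + 87*1 = 2882
Denominator = 9 + 7 + 10 + 10 + 1 = 37
WM = 2882/37 = 77.8919

WM = 77.8919


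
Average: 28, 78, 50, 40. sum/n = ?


Sum = 28 + 78 + 50 + 40 = 196
n = 4
Mean = 196/4 = 49.0000

Mean = 49.0000


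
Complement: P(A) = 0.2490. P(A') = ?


P(not A) = 1 - 0.2490 = 0.7510

P(not A) = 0.7510


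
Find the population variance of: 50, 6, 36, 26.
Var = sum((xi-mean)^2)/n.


Mean = 29.5000
Squared deviations: 420.2500, 552.2500, 42.2500, 12.2500
Sum = 1027.0000
Variance = 1027.0000/4 = 256.7500

Variance = 256.7500


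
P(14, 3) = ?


P(14,3) = 14!/11!
= 87178291200/39916800
= 2184

P(14,3) = 2184


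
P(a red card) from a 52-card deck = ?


26 red cards in 52 cards
P = 26/52 = 0.5000

P = 0.5000


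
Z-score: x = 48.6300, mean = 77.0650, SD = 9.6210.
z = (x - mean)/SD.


z = (48.6300 - 77.0650)/9.6210
= -28.4350/9.6210
= -2.9555

z = -2.9555


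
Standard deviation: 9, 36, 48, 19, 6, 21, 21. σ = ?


Mean = 22.8571
Variance = 186.1224
SD = sqrt(186.1224) = 13.6427

SD = 13.6427


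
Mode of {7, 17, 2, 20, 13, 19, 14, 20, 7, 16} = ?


Frequencies: 2:1, 7:2, 13:1, 14:1, 16:1, 17:1, 19:1, 20:2
Max frequency = 2
Mode = 7, 20

Mode = 7, 20


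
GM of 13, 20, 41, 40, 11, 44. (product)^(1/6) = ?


Product = 13 × 20 × 41 × 40 × 11 × 44 = 206377600
GM = 206377600^(1/6) = 24.3096

GM = 24.3096


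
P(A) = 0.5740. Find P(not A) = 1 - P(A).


P(not A) = 1 - 0.5740 = 0.4260

P(not A) = 0.4260


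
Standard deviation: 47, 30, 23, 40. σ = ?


Mean = 35.0000
Variance = 84.5000
SD = sqrt(84.5000) = 9.1924

SD = 9.1924


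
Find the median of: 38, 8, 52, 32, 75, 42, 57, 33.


Sorted: 8, 32, 33, 38, 42, 52, 57, 75
n = 8 (even)
Middle values: 38 and 42
Median = (38+42)/2 = 40.0000

Median = 40.0000


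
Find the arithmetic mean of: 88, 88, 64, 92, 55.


Sum = 88 + 88 + 64 + 92 + 55 = 387
n = 5
Mean = 387/5 = 77.4000

Mean = 77.4000


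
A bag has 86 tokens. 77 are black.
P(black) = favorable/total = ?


P = 77/86 = 0.8953

P = 0.8953


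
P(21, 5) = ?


P(21,5) = 21!/16!
= 51090942171709440000/20922789888000
= 2441880

P(21,5) = 2441880


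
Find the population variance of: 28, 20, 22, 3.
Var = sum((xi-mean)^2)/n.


Mean = 18.2500
Squared deviations: 95.0625, 3.0625, 14.0625, 232.5625
Sum = 344.7500
Variance = 344.7500/4 = 86.1875

Variance = 86.1875


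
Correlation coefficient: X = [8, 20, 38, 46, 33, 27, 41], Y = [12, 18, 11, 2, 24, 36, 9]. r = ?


Mean X = 30.4286, Mean Y = 16.0000
SD X = 12.199030, SD Y = 10.378549
Cov = -44.142857
r = -44.142857/(12.199030*10.378549) = -0.3487

r = -0.3487


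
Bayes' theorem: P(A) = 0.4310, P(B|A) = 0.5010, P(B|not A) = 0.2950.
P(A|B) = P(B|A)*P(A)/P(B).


P(B) = P(B|A)*P(A) + P(B|A')*P(A')
= 0.5010*0.4310 + 0.2950*0.5690
= 0.215931 + 0.167855 = 0.383786
P(A|B) = 0.215931/0.383786 = 0.5626

P(A|B) = 0.5626


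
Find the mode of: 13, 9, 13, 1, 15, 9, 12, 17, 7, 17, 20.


Frequencies: 1:1, 7:1, 9:2, 12:1, 13:2, 15:1, 17:2, 20:1
Max frequency = 2
Mode = 9, 13, 17

Mode = 9, 13, 17


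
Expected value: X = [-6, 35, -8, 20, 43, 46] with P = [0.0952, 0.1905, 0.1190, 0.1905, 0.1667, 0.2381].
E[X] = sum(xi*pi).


E[X] = -6*0.0952 + 35*0.1905 - 8*0.1190 + 20*0.1905 + 43*0.1667 + 46*0.2381
= -0.5712 + 6.6675 - 0.9520 + 3.8100 + 7.1681 + 10.9526
= 27.0750

E[X] = 27.0750


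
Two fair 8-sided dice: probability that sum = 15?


Total outcomes = 8×8 = 64
Favorable (sum = 15): 2
P = 2/64 = 0.0312

P = 0.0312


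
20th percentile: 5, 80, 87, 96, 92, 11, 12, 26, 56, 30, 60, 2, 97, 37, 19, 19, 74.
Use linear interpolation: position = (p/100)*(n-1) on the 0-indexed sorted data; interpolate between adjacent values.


Sorted: 2, 5, 11, 12, 19, 19, 26, 30, 37, 56, 60, 74, 80, 87, 92, 96, 97
n = 17
Index = 20/100 * 16 = 3.2000
Lower = data[3] = 12, Upper = data[4] = 19
P20 = 12 + 0.2000*(7) = 13.4000

P20 = 13.4000


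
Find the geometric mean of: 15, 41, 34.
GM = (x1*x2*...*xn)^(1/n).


Product = 15 × 41 × 34 = 20910
GM = 20910^(1/3) = 27.5498

GM = 27.5498


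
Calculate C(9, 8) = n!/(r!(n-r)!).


C(9,8) = 9!/(8! × 1!)
= 362880/(40320 × 1)
= 9

C(9,8) = 9


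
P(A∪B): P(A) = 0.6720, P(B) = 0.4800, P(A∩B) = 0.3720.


P(A∪B) = 0.6720 + 0.4800 - 0.3720
= 1.1520 - 0.3720
= 0.7800

P(A∪B) = 0.7800


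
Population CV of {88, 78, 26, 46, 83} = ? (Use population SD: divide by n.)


Mean = 64.2000
SD = 24.0865
CV = (24.0865/64.2000)*100 = 37.5179%

CV = 37.5179%


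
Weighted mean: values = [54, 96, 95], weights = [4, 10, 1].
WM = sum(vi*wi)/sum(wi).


Numerator = 54*4 + 96*10 + 95*1 = 1271
Denominator = 4 + 10 + 1 = 15
WM = 1271/15 = 84.7333

WM = 84.7333


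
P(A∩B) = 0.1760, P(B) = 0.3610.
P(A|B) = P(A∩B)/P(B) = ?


P(A|B) = 0.1760/0.3610 = 0.4875

P(A|B) = 0.4875


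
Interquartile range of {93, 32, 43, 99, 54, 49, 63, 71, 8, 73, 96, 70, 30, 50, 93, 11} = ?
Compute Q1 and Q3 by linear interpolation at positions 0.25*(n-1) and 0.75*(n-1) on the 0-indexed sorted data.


Sorted: 8, 11, 30, 32, 43, 49, 50, 54, 63, 70, 71, 73, 93, 93, 96, 99
Q1 (25th %ile) = 40.2500
Q3 (75th %ile) = 78.0000
IQR = 78.0000 - 40.2500 = 37.7500

IQR = 37.7500


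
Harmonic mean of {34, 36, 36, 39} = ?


Sum of reciprocals = 1/34 + 1/36 + 1/36 + 1/39 = 0.110608
HM = 4/0.110608 = 36.1636

HM = 36.1636


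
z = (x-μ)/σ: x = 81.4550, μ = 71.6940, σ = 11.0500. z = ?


z = (81.4550 - 71.6940)/11.0500
= 9.7610/11.0500
= 0.8833

z = 0.8833


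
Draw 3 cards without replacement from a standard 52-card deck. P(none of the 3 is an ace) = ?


P(no aces) = (48/52) × (47/51) × (46/50)
= 0.7826

P = 0.7826


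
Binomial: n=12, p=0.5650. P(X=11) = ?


C(12,11) = 12
p^11 = 0.001873
(1-p)^1 = 0.435000
P = 12 * 0.001873 * 0.435000 = 0.0098

P(X=11) = 0.0098


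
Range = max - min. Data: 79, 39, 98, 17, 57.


Max = 98, Min = 17
Range = 98 - 17 = 81

Range = 81


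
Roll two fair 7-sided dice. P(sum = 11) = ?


Total outcomes = 7×7 = 49
Favorable (sum = 11): 4
P = 4/49 = 0.0816

P = 0.0816


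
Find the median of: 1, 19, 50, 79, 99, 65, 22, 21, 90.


Sorted: 1, 19, 21, 22, 50, 65, 79, 90, 99
n = 9 (odd)
Middle value = 50

Median = 50


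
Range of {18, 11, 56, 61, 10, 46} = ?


Max = 61, Min = 10
Range = 61 - 10 = 51

Range = 51


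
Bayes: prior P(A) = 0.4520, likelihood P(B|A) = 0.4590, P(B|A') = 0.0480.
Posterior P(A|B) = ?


P(B) = P(B|A)*P(A) + P(B|A')*P(A')
= 0.4590*0.4520 + 0.0480*0.5480
= 0.207468 + 0.026304 = 0.233772
P(A|B) = 0.207468/0.233772 = 0.8875

P(A|B) = 0.8875


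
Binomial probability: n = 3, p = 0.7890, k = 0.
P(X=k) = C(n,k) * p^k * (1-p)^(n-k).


C(3,0) = 1
p^0 = 1.000000
(1-p)^3 = 0.009394
P = 1 * 1.000000 * 0.009394 = 0.0094

P(X=0) = 0.0094


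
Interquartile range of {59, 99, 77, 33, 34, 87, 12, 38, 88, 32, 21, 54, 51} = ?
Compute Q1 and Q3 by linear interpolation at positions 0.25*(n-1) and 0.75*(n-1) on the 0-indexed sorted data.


Sorted: 12, 21, 32, 33, 34, 38, 51, 54, 59, 77, 87, 88, 99
Q1 (25th %ile) = 33.0000
Q3 (75th %ile) = 77.0000
IQR = 77.0000 - 33.0000 = 44.0000

IQR = 44.0000


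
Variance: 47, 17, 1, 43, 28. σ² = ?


Mean = 27.2000
Squared deviations: 392.0400, 104.0400, 686.4400, 249.6400, 0.6400
Sum = 1432.8000
Variance = 1432.8000/5 = 286.5600

Variance = 286.5600


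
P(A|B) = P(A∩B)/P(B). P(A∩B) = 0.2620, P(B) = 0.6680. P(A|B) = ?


P(A|B) = 0.2620/0.6680 = 0.3922

P(A|B) = 0.3922


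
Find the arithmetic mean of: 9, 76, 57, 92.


Sum = 9 + 76 + 57 + 92 = 234
n = 4
Mean = 234/4 = 58.5000

Mean = 58.5000


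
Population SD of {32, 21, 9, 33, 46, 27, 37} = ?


Mean = 29.2857
Variance = 120.7755
SD = sqrt(120.7755) = 10.9898

SD = 10.9898


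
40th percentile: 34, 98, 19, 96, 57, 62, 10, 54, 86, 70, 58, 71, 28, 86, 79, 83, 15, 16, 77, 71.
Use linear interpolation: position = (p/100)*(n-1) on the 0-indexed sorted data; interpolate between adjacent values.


Sorted: 10, 15, 16, 19, 28, 34, 54, 57, 58, 62, 70, 71, 71, 77, 79, 83, 86, 86, 96, 98
n = 20
Index = 40/100 * 19 = 7.6000
Lower = data[7] = 57, Upper = data[8] = 58
P40 = 57 + 0.6000*(1) = 57.6000

P40 = 57.6000


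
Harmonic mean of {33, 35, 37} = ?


Sum of reciprocals = 1/33 + 1/35 + 1/37 = 0.085901
HM = 3/0.085901 = 34.9237

HM = 34.9237


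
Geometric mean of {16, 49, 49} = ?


Product = 16 × 49 × 49 = 38416
GM = 38416^(1/3) = 33.7420

GM = 33.7420


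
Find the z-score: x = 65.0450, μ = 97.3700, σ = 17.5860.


z = (65.0450 - 97.3700)/17.5860
= -32.3250/17.5860
= -1.8381

z = -1.8381


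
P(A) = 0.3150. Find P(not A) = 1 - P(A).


P(not A) = 1 - 0.3150 = 0.6850

P(not A) = 0.6850


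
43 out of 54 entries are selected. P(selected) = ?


P = 43/54 = 0.7963

P = 0.7963


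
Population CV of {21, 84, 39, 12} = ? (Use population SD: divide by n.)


Mean = 39.0000
SD = 27.7399
CV = (27.7399/39.0000)*100 = 71.1279%

CV = 71.1279%


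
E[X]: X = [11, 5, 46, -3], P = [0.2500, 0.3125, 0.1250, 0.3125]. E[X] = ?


E[X] = 11*0.2500 + 5*0.3125 + 46*0.1250 - 3*0.3125
= 2.7500 + 1.5625 + 5.7500 - 0.9375
= 9.1250

E[X] = 9.1250


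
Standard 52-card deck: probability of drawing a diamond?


13 diamonds in 52 cards
P = 13/52 = 0.2500

P = 0.2500


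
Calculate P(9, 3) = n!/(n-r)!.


P(9,3) = 9!/6!
= 362880/720
= 504

P(9,3) = 504


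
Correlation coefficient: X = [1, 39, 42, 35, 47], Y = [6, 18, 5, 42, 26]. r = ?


Mean X = 32.8000, Mean Y = 19.4000
SD X = 16.375592, SD Y = 13.734628
Cov = 85.680000
r = 85.680000/(16.375592*13.734628) = 0.3809

r = 0.3809


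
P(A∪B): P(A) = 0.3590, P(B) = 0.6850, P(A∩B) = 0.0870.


P(A∪B) = 0.3590 + 0.6850 - 0.0870
= 1.0440 - 0.0870
= 0.9570

P(A∪B) = 0.9570


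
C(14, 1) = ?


C(14,1) = 14!/(1! × 13!)
= 87178291200/(1 × 6227020800)
= 14

C(14,1) = 14


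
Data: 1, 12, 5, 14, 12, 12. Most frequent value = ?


Frequencies: 1:1, 5:1, 12:3, 14:1
Max frequency = 3
Mode = 12

Mode = 12


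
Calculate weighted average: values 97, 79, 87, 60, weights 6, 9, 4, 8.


Numerator = 97*6 + 79*9 + 87*4 + 60*8 = 2121
Denominator = 6 + 9 + 4 + 8 = 27
WM = 2121/27 = 78.5556

WM = 78.5556


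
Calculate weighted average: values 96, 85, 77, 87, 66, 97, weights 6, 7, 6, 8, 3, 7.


Numerator = 96*6 + 85*7 + 77*6 + 87*8 + 66*3 + 97*7 = 3206
Denominator = 6 + 7 + 6 + 8 + 3 + 7 = 37
WM = 3206/37 = 86.6486

WM = 86.6486


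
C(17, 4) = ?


C(17,4) = 17!/(4! × 13!)
= 355687428096000/(24 × 6227020800)
= 2380

C(17,4) = 2380


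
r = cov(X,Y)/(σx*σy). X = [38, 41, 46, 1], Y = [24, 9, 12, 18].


Mean X = 31.5000, Mean Y = 15.7500
SD X = 17.839563, SD Y = 5.760859
Cov = -33.375000
r = -33.375000/(17.839563*5.760859) = -0.3248

r = -0.3248


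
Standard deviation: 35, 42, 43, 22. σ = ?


Mean = 35.5000
Variance = 70.2500
SD = sqrt(70.2500) = 8.3815

SD = 8.3815


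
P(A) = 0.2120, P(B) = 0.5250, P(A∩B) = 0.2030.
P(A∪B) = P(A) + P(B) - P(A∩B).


P(A∪B) = 0.2120 + 0.5250 - 0.2030
= 0.7370 - 0.2030
= 0.5340

P(A∪B) = 0.5340


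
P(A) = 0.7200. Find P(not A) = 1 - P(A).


P(not A) = 1 - 0.7200 = 0.2800

P(not A) = 0.2800


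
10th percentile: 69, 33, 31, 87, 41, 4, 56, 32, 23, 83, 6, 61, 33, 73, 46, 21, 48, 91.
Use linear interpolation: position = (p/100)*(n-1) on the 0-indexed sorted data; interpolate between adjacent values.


Sorted: 4, 6, 21, 23, 31, 32, 33, 33, 41, 46, 48, 56, 61, 69, 73, 83, 87, 91
n = 18
Index = 10/100 * 17 = 1.7000
Lower = data[1] = 6, Upper = data[2] = 21
P10 = 6 + 0.7000*(15) = 16.5000

P10 = 16.5000


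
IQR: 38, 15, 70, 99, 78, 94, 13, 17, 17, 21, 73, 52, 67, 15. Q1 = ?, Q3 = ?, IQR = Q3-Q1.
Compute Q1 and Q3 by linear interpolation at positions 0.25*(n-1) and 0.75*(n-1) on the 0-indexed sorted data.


Sorted: 13, 15, 15, 17, 17, 21, 38, 52, 67, 70, 73, 78, 94, 99
Q1 (25th %ile) = 17.0000
Q3 (75th %ile) = 72.2500
IQR = 72.2500 - 17.0000 = 55.2500

IQR = 55.2500


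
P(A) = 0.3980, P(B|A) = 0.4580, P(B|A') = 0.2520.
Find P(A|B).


P(B) = P(B|A)*P(A) + P(B|A')*P(A')
= 0.4580*0.3980 + 0.2520*0.6020
= 0.182284 + 0.151704 = 0.333988
P(A|B) = 0.182284/0.333988 = 0.5458

P(A|B) = 0.5458


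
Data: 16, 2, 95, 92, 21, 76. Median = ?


Sorted: 2, 16, 21, 76, 92, 95
n = 6 (even)
Middle values: 21 and 76
Median = (21+76)/2 = 48.5000

Median = 48.5000


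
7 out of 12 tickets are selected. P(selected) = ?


P = 7/12 = 0.5833

P = 0.5833


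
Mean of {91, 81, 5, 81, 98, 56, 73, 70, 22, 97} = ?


Sum = 91 + 81 + 5 + 81 + 98 + 56 + 73 + 70 + 22 + 97 = 674
n = 10
Mean = 674/10 = 67.4000

Mean = 67.4000


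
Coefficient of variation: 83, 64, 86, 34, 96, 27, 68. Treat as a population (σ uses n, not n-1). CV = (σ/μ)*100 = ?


Mean = 65.4286
SD = 24.3185
CV = (24.3185/65.4286)*100 = 37.1680%

CV = 37.1680%


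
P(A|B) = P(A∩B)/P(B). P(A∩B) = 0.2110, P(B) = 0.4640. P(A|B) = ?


P(A|B) = 0.2110/0.4640 = 0.4547

P(A|B) = 0.4547


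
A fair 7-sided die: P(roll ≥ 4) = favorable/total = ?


Favorable outcomes (roll ≥ 4): 4
Total outcomes = 7
P = 4/7 = 0.5714

P = 0.5714


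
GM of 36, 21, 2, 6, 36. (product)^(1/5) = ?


Product = 36 × 21 × 2 × 6 × 36 = 326592
GM = 326592^(1/5) = 12.6707

GM = 12.6707


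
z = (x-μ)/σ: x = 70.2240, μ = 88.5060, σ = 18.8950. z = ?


z = (70.2240 - 88.5060)/18.8950
= -18.2820/18.8950
= -0.9676

z = -0.9676


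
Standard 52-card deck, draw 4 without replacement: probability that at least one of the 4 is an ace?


P(at least one) = 1 - P(none)
P(none) = (48/52) × (47/51) × (46/50) × (45/49) = 0.718737
P(at least one) = 1 - 0.718737 = 0.2813

P = 0.2813


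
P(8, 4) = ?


P(8,4) = 8!/4!
= 40320/24
= 1680

P(8,4) = 1680


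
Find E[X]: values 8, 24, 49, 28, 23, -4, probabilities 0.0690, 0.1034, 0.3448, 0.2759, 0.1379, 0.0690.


E[X] = 8*0.0690 + 24*0.1034 + 49*0.3448 + 28*0.2759 + 23*0.1379 - 4*0.0690
= 0.5520 + 2.4816 + 16.8952 + 7.7252 + 3.1717 - 0.2760
= 30.5497

E[X] = 30.5497
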